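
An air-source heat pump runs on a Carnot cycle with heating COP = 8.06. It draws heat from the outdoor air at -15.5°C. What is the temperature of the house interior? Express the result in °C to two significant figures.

COP_HP = T_H/(T_H − T_C) rearranges to T_H = COP·T_C/(COP − 1).
With T_C = 257.65 K, T_H = 8.06 × 257.65/7.060 = 294.14 K.
Converting, 294.14 K = 20.99°C.

21 °C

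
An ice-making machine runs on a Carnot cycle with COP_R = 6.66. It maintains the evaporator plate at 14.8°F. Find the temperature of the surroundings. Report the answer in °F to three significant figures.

COP_R = T_C/(T_H − T_C) gives T_H − T_C = T_C/COP.
With T_C = 263.59 K, T_H = 263.59 × (1 + 1/6.66) = 303.17 K.
Converting, 303.17 K = 86.04°F.

86.0 °F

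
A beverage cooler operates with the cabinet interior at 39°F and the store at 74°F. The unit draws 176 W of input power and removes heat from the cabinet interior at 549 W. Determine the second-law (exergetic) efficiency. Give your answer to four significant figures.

COP_actual = Q̇_C/Ẇ = 549.0/176.0 = 3.119.
In absolute terms T_C = 277.04 K and T_H = 296.48 K, so ΔT = 19.44 K.
COP_Carnot = T_C/ΔT = 277.04/19.44 = 14.25.
η_II = COP_actual/COP_Carnot = 3.119/14.25 = 0.2189.

0.2189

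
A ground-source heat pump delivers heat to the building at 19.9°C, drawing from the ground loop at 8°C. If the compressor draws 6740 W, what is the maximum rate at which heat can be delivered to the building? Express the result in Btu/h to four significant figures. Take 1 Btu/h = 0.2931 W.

In absolute terms T_C = 281.15 K and T_H = 293.05 K, so ΔT = 11.90 K.
COP_Carnot = T_H/ΔT = 293.05/11.90 = 24.63.
Q̇_max = COP_Carnot × Ẇ = 24.63 × 6740 W = 166000 W = 566300 Btu/h.

566300 Btu/h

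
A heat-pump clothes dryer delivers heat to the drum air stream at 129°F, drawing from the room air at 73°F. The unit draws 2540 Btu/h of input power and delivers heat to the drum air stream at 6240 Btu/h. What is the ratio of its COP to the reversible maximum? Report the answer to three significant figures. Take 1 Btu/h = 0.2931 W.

0.234

COP_actual = Q̇_H/Ẇ = 6240/2540 = 2.457.
In absolute terms T_C = 295.93 K and T_H = 327.04 K, so ΔT = 31.11 K.
COP_Carnot = T_H/ΔT = 327.04/31.11 = 10.51.
η_II = COP_actual/COP_Carnot = 2.457/10.51 = 0.2337.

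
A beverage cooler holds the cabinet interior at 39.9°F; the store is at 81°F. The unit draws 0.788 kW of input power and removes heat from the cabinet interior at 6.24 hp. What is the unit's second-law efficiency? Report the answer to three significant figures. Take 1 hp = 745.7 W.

Converting, Q̇_C = 6.240 hp = 4.653 kW, so COP_actual = Q̇_C/Ẇ = 4.653/0.7880 = 5.905.
In absolute terms T_C = 277.54 K and T_H = 300.37 K, so ΔT = 22.83 K.
COP_Carnot = T_C/ΔT = 277.54/22.83 = 12.15.
η_II = COP_actual/COP_Carnot = 5.905/12.15 = 0.4858.

0.486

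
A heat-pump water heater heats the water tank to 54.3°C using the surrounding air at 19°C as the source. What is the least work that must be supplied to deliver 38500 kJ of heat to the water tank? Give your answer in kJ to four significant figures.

4150 kJ

In absolute terms T_C = 292.15 K and T_H = 327.45 K, so ΔT = 35.30 K.
The reversible limit is COP_HP = T_H/ΔT = 9.276, so W_min = Q_H/COP = Q_H·ΔT/T_H.
W_min = 38500 × 35.30/327.45 = 4150 kJ.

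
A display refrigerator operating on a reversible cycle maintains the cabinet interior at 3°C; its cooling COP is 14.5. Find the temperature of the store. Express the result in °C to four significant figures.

22.04 °C

COP_R = T_C/(T_H − T_C) gives T_H − T_C = T_C/COP.
With T_C = 276.15 K, T_H = 276.15 × (1 + 1/14.5) = 295.19 K.
Converting, 295.19 K = 22.04°C.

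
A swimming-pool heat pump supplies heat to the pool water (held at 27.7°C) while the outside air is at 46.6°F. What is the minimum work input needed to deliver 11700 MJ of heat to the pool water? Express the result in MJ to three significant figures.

762 MJ

In absolute terms T_C = 281.26 K and T_H = 300.85 K, so ΔT = 19.59 K.
The reversible limit is COP_HP = T_H/ΔT = 15.36, so W_min = Q_H/COP = Q_H·ΔT/T_H.
W_min = 11700 × 19.59/300.85 = 761.8 MJ.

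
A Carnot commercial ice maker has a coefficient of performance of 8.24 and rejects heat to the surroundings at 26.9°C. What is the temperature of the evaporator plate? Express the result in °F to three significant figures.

22.0 °F

For a Carnot refrigerator COP_R = T_C/(T_H − T_C), so T_C = COP·T_H/(1 + COP).
With T_H = 300.05 K, T_C = 8.24 × 300.05/9.240 = 267.58 K.
Converting, 267.58 K = 21.97°F.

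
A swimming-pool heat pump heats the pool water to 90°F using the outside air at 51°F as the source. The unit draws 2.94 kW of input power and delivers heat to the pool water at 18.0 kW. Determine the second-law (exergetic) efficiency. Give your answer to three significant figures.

0.434

COP_actual = Q̇_H/Ẇ = 18.00/2.940 = 6.122.
In absolute terms T_C = 283.71 K and T_H = 305.37 K, so ΔT = 21.67 K.
COP_Carnot = T_H/ΔT = 305.37/21.67 = 14.09.
η_II = COP_actual/COP_Carnot = 6.122/14.09 = 0.4344.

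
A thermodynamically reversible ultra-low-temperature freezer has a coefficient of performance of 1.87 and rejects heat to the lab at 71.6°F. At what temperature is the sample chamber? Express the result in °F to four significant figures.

-113.5 °F

For a Carnot refrigerator COP_R = T_C/(T_H − T_C), so T_C = COP·T_H/(1 + COP).
With T_H = 295.15 K, T_C = 1.87 × 295.15/2.870 = 192.31 K.
Converting, 192.31 K = -113.51°F.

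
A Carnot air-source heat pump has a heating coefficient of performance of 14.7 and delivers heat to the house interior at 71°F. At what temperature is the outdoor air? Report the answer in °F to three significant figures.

COP_HP = T_H/(T_H − T_C) gives T_H − T_C = T_H/COP.
With T_H = 294.82 K, T_C = 294.82 × (1 − 1/14.7) = 274.76 K.
Converting, 274.76 K = 34.90°F.

34.9 °F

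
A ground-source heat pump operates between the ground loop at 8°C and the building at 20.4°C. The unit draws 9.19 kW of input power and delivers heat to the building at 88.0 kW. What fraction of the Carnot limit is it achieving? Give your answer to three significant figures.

COP_actual = Q̇_H/Ẇ = 88.00/9.190 = 9.576.
In absolute terms T_C = 281.15 K and T_H = 293.55 K, so ΔT = 12.40 K.
COP_Carnot = T_H/ΔT = 293.55/12.40 = 23.67.
η_II = COP_actual/COP_Carnot = 9.576/23.67 = 0.4045.

0.404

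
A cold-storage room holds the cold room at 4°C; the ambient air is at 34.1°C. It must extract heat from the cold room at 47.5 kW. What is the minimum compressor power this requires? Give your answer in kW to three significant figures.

In absolute terms T_C = 277.15 K and T_H = 307.25 K, so ΔT = 30.10 K.
COP_Carnot = T_C/ΔT = 277.15/30.10 = 9.208.
Ẇ_min = Q̇/COP_Carnot = 47.50/9.208 = 5.159 kW.

5.16 kW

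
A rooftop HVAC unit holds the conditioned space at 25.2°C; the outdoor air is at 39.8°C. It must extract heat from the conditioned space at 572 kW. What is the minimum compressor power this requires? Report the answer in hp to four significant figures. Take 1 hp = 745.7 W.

37.54 hp

In absolute terms T_C = 298.35 K and T_H = 312.95 K, so ΔT = 14.60 K.
COP_Carnot = T_C/ΔT = 298.35/14.60 = 20.43.
Ẇ_min = Q̇/COP_Carnot = 572.0/20.43 = 27.99 kW = 37.54 hp.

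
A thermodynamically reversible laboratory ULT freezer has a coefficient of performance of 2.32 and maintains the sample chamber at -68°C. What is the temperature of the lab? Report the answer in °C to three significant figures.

COP_R = T_C/(T_H − T_C) gives T_H − T_C = T_C/COP.
With T_C = 205.15 K, T_H = 205.15 × (1 + 1/2.32) = 293.58 K.
Converting, 293.58 K = 20.43°C.

20.4 °C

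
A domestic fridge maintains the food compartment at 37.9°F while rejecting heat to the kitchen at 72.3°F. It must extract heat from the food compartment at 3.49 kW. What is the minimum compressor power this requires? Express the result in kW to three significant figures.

In absolute terms T_C = 276.43 K and T_H = 295.54 K, so ΔT = 19.11 K.
COP_Carnot = T_C/ΔT = 276.43/19.11 = 14.46.
Ẇ_min = Q̇/COP_Carnot = 3.490/14.46 = 0.2413 kW.

0.241 kW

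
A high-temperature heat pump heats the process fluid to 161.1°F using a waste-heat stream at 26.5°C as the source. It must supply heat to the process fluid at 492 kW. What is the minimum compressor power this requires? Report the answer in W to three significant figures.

In absolute terms T_C = 299.65 K and T_H = 344.87 K, so ΔT = 45.22 K.
COP_Carnot = T_H/ΔT = 344.87/45.22 = 7.626.
Ẇ_min = Q̇/COP_Carnot = 492.0/7.626 = 64.51 kW = 64510 W.

64500 W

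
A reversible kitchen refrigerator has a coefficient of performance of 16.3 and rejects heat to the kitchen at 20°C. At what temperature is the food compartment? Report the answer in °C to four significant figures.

3.055 °C

For a Carnot refrigerator COP_R = T_C/(T_H − T_C), so T_C = COP·T_H/(1 + COP).
With T_H = 293.15 K, T_C = 16.3 × 293.15/17.30 = 276.20 K.
Converting, 276.20 K = 3.05°C.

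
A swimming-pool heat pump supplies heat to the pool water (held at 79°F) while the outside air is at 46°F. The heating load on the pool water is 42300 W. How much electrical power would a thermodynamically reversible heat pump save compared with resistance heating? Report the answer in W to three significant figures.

In absolute terms T_C = 280.93 K and T_H = 299.26 K, so ΔT = 18.33 K.
COP_Carnot = T_H/ΔT = 299.26/18.33 = 16.32.
Resistance heating needs Ẇ_res = Q̇_H = 42300 W; the reversible heat pump needs only Ẇ_hp = Q̇_H/COP = 2591 W.
Saving = 42300 − 2591 = 39710 W.

39700 W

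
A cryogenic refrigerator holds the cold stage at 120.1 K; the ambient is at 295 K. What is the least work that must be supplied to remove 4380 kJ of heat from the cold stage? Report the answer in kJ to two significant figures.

The reservoir spacing is ΔT = 295 − 120.1 = 174.9 K.
The reversible limit is COP_R = T_C/ΔT = 0.6867, so W_min = Q_C/COP = Q_C·ΔT/T_C.
W_min = 4380 × 174.9/120.10 = 6379 kJ.

6400 kJ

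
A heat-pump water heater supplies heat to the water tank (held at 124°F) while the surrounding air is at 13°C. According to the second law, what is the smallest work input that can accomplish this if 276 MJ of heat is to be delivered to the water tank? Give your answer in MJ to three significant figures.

32.4 MJ

In absolute terms T_C = 286.15 K and T_H = 324.26 K, so ΔT = 38.11 K.
The reversible limit is COP_HP = T_H/ΔT = 8.508, so W_min = Q_H/COP = Q_H·ΔT/T_H.
W_min = 276.0 × 38.11/324.26 = 32.44 MJ.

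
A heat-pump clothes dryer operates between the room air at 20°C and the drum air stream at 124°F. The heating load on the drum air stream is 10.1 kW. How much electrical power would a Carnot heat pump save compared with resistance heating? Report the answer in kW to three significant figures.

In absolute terms T_C = 293.15 K and T_H = 324.26 K, so ΔT = 31.11 K.
COP_Carnot = T_H/ΔT = 324.26/31.11 = 10.42.
Resistance heating needs Ẇ_res = Q̇_H = 10.10 kW; the reversible heat pump needs only Ẇ_hp = Q̇_H/COP = 0.9690 kW.
Saving = 10.10 − 0.9690 = 9.131 kW.

9.13 kW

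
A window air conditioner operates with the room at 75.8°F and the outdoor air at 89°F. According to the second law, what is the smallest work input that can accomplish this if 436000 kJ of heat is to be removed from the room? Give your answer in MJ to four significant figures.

10.75 MJ

In absolute terms T_C = 297.48 K and T_H = 304.82 K, so ΔT = 7.333 K.
The reversible limit is COP_R = T_C/ΔT = 40.57, so W_min = Q_C/COP = Q_C·ΔT/T_C.
W_min = 436000 × 7.333/297.48 = 10750 kJ = 10.75 MJ.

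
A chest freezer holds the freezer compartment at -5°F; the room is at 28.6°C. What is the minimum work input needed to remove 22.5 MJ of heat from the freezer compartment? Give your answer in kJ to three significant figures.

4380 kJ

In absolute terms T_C = 252.59 K and T_H = 301.75 K, so ΔT = 49.16 K.
The reversible limit is COP_R = T_C/ΔT = 5.139, so W_min = Q_C/COP = Q_C·ΔT/T_C.
W_min = 22.50 × 49.16/252.59 = 4.379 MJ = 4379 kJ.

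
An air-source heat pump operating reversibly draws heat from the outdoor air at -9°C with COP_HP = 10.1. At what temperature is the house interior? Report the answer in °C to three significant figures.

20.0 °C

COP_HP = T_H/(T_H − T_C) rearranges to T_H = COP·T_C/(COP − 1).
With T_C = 264.15 K, T_H = 10.1 × 264.15/9.100 = 293.18 K.
Converting, 293.18 K = 20.03°C.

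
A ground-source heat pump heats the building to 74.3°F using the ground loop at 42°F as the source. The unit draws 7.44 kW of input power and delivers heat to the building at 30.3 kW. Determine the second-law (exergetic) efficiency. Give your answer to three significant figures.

COP_actual = Q̇_H/Ẇ = 30.30/7.440 = 4.073.
In absolute terms T_C = 278.71 K and T_H = 296.65 K, so ΔT = 17.94 K.
COP_Carnot = T_H/ΔT = 296.65/17.94 = 16.53.
η_II = COP_actual/COP_Carnot = 4.073/16.53 = 0.2464.

0.246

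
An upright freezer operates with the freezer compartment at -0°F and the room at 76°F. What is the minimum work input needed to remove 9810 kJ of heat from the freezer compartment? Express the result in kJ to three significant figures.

In absolute terms T_C = 255.37 K and T_H = 297.59 K, so ΔT = 42.22 K.
The reversible limit is COP_R = T_C/ΔT = 6.048, so W_min = Q_C/COP = Q_C·ΔT/T_C.
W_min = 9810 × 42.22/255.37 = 1622 kJ.

1620 kJ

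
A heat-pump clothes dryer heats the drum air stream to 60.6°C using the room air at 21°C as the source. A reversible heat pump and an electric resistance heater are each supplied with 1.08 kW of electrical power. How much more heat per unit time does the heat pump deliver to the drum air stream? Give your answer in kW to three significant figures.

8.02 kW

In absolute terms T_C = 294.15 K and T_H = 333.75 K, so ΔT = 39.60 K.
COP_Carnot = T_H/ΔT = 333.75/39.60 = 8.428.
The heat pump delivers Q̇_H = COP × Ẇ = 9.102 kW; the resistance heater delivers Ẇ = 1.080 kW.
Extra = (COP − 1)·Ẇ = 8.022 kW.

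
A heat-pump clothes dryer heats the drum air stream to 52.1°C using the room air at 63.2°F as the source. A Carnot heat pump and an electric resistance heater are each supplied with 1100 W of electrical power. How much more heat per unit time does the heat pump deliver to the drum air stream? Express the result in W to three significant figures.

9190 W

In absolute terms T_C = 290.48 K and T_H = 325.25 K, so ΔT = 34.77 K.
COP_Carnot = T_H/ΔT = 325.25/34.77 = 9.355.
The heat pump delivers Q̇_H = COP × Ẇ = 10290 W; the resistance heater delivers Ẇ = 1100 W.
Extra = (COP − 1)·Ẇ = 9191 W.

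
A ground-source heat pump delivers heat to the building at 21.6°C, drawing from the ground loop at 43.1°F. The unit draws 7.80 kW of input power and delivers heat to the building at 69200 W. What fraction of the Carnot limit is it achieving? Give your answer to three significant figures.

Converting, Q̇_H = 69200 W = 69.20 kW, so COP_actual = Q̇_H/Ẇ = 69.20/7.800 = 8.872.
In absolute terms T_C = 279.32 K and T_H = 294.75 K, so ΔT = 15.43 K.
COP_Carnot = T_H/ΔT = 294.75/15.43 = 19.10.
η_II = COP_actual/COP_Carnot = 8.872/19.10 = 0.4645.

0.465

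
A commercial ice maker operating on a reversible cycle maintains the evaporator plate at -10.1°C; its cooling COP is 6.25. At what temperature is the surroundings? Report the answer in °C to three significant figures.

32.0 °C

COP_R = T_C/(T_H − T_C) gives T_H − T_C = T_C/COP.
With T_C = 263.05 K, T_H = 263.05 × (1 + 1/6.25) = 305.14 K.
Converting, 305.14 K = 31.99°C.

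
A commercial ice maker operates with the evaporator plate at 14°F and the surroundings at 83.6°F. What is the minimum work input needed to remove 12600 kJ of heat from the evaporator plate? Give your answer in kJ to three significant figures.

In absolute terms T_C = 263.15 K and T_H = 301.82 K, so ΔT = 38.67 K.
The reversible limit is COP_R = T_C/ΔT = 6.806, so W_min = Q_C/COP = Q_C·ΔT/T_C.
W_min = 12600 × 38.67/263.15 = 1851 kJ.

1850 kJ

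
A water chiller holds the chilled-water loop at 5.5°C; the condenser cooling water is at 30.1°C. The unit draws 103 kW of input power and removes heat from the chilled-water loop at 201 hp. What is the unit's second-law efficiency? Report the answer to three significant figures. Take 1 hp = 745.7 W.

0.128

Converting, Q̇_C = 201.0 hp = 149.9 kW, so COP_actual = Q̇_C/Ẇ = 149.9/103.0 = 1.455.
In absolute terms T_C = 278.65 K and T_H = 303.25 K, so ΔT = 24.60 K.
COP_Carnot = T_C/ΔT = 278.65/24.60 = 11.33.
η_II = COP_actual/COP_Carnot = 1.455/11.33 = 0.1285.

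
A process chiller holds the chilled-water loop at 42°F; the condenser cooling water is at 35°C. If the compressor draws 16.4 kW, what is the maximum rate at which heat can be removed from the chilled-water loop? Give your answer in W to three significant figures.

155000 W

In absolute terms T_C = 278.71 K and T_H = 308.15 K, so ΔT = 29.44 K.
COP_Carnot = T_C/ΔT = 278.71/29.44 = 9.465.
Q̇_max = COP_Carnot × Ẇ = 9.465 × 16.40 kW = 155.2 kW = 155200 W.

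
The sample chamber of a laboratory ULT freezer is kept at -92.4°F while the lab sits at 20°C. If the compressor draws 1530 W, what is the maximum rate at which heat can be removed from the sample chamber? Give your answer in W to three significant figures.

In absolute terms T_C = 204.04 K and T_H = 293.15 K, so ΔT = 89.11 K.
COP_Carnot = T_C/ΔT = 204.04/89.11 = 2.290.
Q̇_max = COP_Carnot × Ẇ = 2.290 × 1530 W = 3503 W.

3500 W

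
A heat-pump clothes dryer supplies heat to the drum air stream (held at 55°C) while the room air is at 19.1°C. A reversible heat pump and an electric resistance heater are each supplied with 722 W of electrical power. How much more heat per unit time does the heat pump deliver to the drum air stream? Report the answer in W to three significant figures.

In absolute terms T_C = 292.25 K and T_H = 328.15 K, so ΔT = 35.90 K.
COP_Carnot = T_H/ΔT = 328.15/35.90 = 9.141.
The heat pump delivers Q̇_H = COP × Ẇ = 6600 W; the resistance heater delivers Ẇ = 722.0 W.
Extra = (COP − 1)·Ẇ = 5878 W.

5880 W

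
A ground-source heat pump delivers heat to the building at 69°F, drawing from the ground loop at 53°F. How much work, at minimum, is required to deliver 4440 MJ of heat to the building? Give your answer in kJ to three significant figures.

In absolute terms T_C = 284.82 K and T_H = 293.71 K, so ΔT = 8.889 K.
The reversible limit is COP_HP = T_H/ΔT = 33.04, so W_min = Q_H/COP = Q_H·ΔT/T_H.
W_min = 4440 × 8.889/293.71 = 134.4 MJ = 134400 kJ.

134000 kJ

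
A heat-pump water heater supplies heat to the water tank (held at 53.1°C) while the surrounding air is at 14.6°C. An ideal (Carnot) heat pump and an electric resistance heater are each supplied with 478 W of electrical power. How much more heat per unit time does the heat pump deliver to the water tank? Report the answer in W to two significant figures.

In absolute terms T_C = 287.75 K and T_H = 326.25 K, so ΔT = 38.50 K.
COP_Carnot = T_H/ΔT = 326.25/38.50 = 8.474.
The heat pump delivers Q̇_H = COP × Ẇ = 4051 W; the resistance heater delivers Ẇ = 478.0 W.
Extra = (COP − 1)·Ẇ = 3573 W.

3600 W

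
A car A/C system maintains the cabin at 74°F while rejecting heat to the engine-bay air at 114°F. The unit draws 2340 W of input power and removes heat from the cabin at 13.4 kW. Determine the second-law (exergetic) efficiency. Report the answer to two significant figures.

0.43

Converting, Q̇_C = 13.40 kW = 13400 W, so COP_actual = Q̇_C/Ẇ = 13400/2340 = 5.726.
In absolute terms T_C = 296.48 K and T_H = 318.71 K, so ΔT = 22.22 K.
COP_Carnot = T_C/ΔT = 296.48/22.22 = 13.34.
η_II = COP_actual/COP_Carnot = 5.726/13.34 = 0.4292.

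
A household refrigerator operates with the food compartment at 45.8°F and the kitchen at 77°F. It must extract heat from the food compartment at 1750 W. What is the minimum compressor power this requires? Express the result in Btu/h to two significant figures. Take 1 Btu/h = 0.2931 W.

370 Btu/h

In absolute terms T_C = 280.82 K and T_H = 298.15 K, so ΔT = 17.33 K.
COP_Carnot = T_C/ΔT = 280.82/17.33 = 16.20.
Ẇ_min = Q̇/COP_Carnot = 1750/16.20 = 108.0 W = 368.5 Btu/h.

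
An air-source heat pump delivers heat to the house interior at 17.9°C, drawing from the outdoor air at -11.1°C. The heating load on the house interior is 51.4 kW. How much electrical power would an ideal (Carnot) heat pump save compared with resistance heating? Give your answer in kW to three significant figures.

46.3 kW

In absolute terms T_C = 262.05 K and T_H = 291.05 K, so ΔT = 29.00 K.
COP_Carnot = T_H/ΔT = 291.05/29.00 = 10.04.
Resistance heating needs Ẇ_res = Q̇_H = 51.40 kW; the reversible heat pump needs only Ẇ_hp = Q̇_H/COP = 5.121 kW.
Saving = 51.40 − 5.121 = 46.28 kW.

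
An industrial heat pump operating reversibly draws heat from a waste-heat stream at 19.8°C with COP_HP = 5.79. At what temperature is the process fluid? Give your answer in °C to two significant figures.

COP_HP = T_H/(T_H − T_C) rearranges to T_H = COP·T_C/(COP − 1).
With T_C = 292.95 K, T_H = 5.79 × 292.95/4.790 = 354.11 K.
Converting, 354.11 K = 80.96°C.

81 °C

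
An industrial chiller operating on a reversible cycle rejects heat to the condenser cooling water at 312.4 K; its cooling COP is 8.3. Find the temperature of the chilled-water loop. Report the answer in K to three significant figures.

279 K

For a Carnot refrigerator COP_R = T_C/(T_H − T_C), so T_C = COP·T_H/(1 + COP).
With T_H = 312.40 K, T_C = 8.3 × 312.40/9.300 = 278.81 K.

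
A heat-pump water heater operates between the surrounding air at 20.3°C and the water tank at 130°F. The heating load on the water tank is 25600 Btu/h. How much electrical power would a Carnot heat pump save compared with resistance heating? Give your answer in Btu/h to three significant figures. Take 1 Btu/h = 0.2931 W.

In absolute terms T_C = 293.45 K and T_H = 327.59 K, so ΔT = 34.14 K.
COP_Carnot = T_H/ΔT = 327.59/34.14 = 9.594.
Resistance heating needs Ẇ_res = Q̇_H = 25600 Btu/h; the reversible heat pump needs only Ẇ_hp = Q̇_H/COP = 2668 Btu/h.
Saving = 25600 − 2668 = 22930 Btu/h.

22900 Btu/h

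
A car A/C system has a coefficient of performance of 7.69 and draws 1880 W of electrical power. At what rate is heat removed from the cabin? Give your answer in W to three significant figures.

14500 W

Q̇_C = COP × Ẇ = 7.69 × 1880 = 14460 W.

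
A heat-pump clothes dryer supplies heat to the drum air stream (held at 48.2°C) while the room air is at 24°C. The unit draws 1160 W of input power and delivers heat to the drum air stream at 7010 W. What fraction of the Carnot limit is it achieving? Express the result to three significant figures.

COP_actual = Q̇_H/Ẇ = 7010/1160 = 6.043.
In absolute terms T_C = 297.15 K and T_H = 321.35 K, so ΔT = 24.20 K.
COP_Carnot = T_H/ΔT = 321.35/24.20 = 13.28.
η_II = COP_actual/COP_Carnot = 6.043/13.28 = 0.4551.

0.455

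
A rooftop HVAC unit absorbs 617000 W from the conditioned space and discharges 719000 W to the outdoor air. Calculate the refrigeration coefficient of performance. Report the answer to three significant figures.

6.05

The first law gives Q̇_H = Q̇_C + Ẇ, so the three rates are Q̇_C = 617000, Q̇_H = 719000, Ẇ = 102000 W.
COP_R = Q̇_C/Ẇ = 617000/102000 = 6.049.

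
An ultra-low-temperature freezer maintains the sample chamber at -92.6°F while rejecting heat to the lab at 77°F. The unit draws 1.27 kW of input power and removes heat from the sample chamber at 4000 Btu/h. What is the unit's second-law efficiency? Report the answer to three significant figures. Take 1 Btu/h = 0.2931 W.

0.427

Converting, Q̇_C = 4000 Btu/h = 1.172 kW, so COP_actual = Q̇_C/Ẇ = 1.172/1.270 = 0.9231.
In absolute terms T_C = 203.93 K and T_H = 298.15 K, so ΔT = 94.22 K.
COP_Carnot = T_C/ΔT = 203.93/94.22 = 2.164.
η_II = COP_actual/COP_Carnot = 0.9231/2.164 = 0.4265.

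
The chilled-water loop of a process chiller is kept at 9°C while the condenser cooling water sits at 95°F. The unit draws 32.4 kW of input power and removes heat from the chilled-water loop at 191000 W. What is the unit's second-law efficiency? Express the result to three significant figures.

0.543

Converting, Q̇_C = 191000 W = 191.0 kW, so COP_actual = Q̇_C/Ẇ = 191.0/32.40 = 5.895.
In absolute terms T_C = 282.15 K and T_H = 308.15 K, so ΔT = 26.00 K.
COP_Carnot = T_C/ΔT = 282.15/26.00 = 10.85.
η_II = COP_actual/COP_Carnot = 5.895/10.85 = 0.5432.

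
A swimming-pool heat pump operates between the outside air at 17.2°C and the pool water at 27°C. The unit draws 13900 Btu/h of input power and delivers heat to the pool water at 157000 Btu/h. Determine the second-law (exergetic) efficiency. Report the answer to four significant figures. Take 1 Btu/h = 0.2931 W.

0.3688

COP_actual = Q̇_H/Ẇ = 157000/13900 = 11.29.
In absolute terms T_C = 290.35 K and T_H = 300.15 K, so ΔT = 9.800 K.
COP_Carnot = T_H/ΔT = 300.15/9.800 = 30.63.
η_II = COP_actual/COP_Carnot = 11.29/30.63 = 0.3688.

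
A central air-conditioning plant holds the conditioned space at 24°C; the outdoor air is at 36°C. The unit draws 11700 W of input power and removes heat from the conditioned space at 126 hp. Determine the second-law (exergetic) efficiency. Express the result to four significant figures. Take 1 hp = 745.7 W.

0.3243

Converting, Q̇_C = 126.0 hp = 93960 W, so COP_actual = Q̇_C/Ẇ = 93960/11700 = 8.031.
In absolute terms T_C = 297.15 K and T_H = 309.15 K, so ΔT = 12.00 K.
COP_Carnot = T_C/ΔT = 297.15/12.00 = 24.76.
η_II = COP_actual/COP_Carnot = 8.031/24.76 = 0.3243.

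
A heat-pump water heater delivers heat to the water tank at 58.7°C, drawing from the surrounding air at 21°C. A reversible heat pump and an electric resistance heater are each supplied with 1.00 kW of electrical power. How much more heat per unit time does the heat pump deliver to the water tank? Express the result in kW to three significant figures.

7.80 kW

In absolute terms T_C = 294.15 K and T_H = 331.85 K, so ΔT = 37.70 K.
COP_Carnot = T_H/ΔT = 331.85/37.70 = 8.802.
The heat pump delivers Q̇_H = COP × Ẇ = 8.802 kW; the resistance heater delivers Ẇ = 1.000 kW.
Extra = (COP − 1)·Ẇ = 7.802 kW.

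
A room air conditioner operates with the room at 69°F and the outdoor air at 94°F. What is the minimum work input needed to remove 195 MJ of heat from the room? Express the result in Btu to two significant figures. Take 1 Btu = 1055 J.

8700 Btu

In absolute terms T_C = 293.71 K and T_H = 307.59 K, so ΔT = 13.89 K.
The reversible limit is COP_R = T_C/ΔT = 21.15, so W_min = Q_C/COP = Q_C·ΔT/T_C.
W_min = 195.0 × 13.89/293.71 = 9.221 MJ = 8741 Btu.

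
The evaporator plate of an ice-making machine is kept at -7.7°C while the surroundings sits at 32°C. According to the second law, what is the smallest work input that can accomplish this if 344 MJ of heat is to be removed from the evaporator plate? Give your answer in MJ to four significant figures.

51.45 MJ

In absolute terms T_C = 265.45 K and T_H = 305.15 K, so ΔT = 39.70 K.
The reversible limit is COP_R = T_C/ΔT = 6.686, so W_min = Q_C/COP = Q_C·ΔT/T_C.
W_min = 344.0 × 39.70/265.45 = 51.45 MJ.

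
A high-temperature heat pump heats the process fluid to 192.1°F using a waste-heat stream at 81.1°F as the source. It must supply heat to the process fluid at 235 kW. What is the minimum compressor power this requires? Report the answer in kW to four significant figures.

40.02 kW

In absolute terms T_C = 300.43 K and T_H = 362.09 K, so ΔT = 61.67 K.
COP_Carnot = T_H/ΔT = 362.09/61.67 = 5.872.
Ẇ_min = Q̇/COP_Carnot = 235.0/5.872 = 40.02 kW.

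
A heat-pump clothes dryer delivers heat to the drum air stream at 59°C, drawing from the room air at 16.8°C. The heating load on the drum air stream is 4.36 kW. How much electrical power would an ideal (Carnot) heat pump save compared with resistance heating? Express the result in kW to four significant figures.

In absolute terms T_C = 289.95 K and T_H = 332.15 K, so ΔT = 42.20 K.
COP_Carnot = T_H/ΔT = 332.15/42.20 = 7.871.
Resistance heating needs Ẇ_res = Q̇_H = 4.360 kW; the reversible heat pump needs only Ẇ_hp = Q̇_H/COP = 0.5539 kW.
Saving = 4.360 − 0.5539 = 3.806 kW.

3.806 kW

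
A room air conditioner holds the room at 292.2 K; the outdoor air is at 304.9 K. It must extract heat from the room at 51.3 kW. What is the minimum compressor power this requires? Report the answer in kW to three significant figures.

2.23 kW

The reservoir spacing is ΔT = 304.9 − 292.2 = 12.70 K.
COP_Carnot = T_C/ΔT = 292.20/12.70 = 23.01.
Ẇ_min = Q̇/COP_Carnot = 51.30/23.01 = 2.230 kW.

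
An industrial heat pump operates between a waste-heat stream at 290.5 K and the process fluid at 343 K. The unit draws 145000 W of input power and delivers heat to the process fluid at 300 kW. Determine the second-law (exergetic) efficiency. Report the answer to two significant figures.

0.32

Converting, Q̇_H = 300.0 kW = 300000 W, so COP_actual = Q̇_H/Ẇ = 300000/145000 = 2.069.
The reservoir spacing is ΔT = 343 − 290.5 = 52.50 K.
COP_Carnot = T_H/ΔT = 343.00/52.50 = 6.533.
η_II = COP_actual/COP_Carnot = 2.069/6.533 = 0.3167.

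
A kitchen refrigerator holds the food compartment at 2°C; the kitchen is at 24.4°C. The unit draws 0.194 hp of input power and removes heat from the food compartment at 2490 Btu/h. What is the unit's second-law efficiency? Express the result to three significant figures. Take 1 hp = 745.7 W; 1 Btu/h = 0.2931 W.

0.411

Converting, Q̇_C = 2490 Btu/h = 0.9787 hp, so COP_actual = Q̇_C/Ẇ = 0.9787/0.1940 = 5.045.
In absolute terms T_C = 275.15 K and T_H = 297.55 K, so ΔT = 22.40 K.
COP_Carnot = T_C/ΔT = 275.15/22.40 = 12.28.
η_II = COP_actual/COP_Carnot = 5.045/12.28 = 0.4107.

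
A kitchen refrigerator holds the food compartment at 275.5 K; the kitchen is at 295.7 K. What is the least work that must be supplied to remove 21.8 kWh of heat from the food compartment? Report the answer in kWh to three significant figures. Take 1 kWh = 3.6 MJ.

The reservoir spacing is ΔT = 295.7 − 275.5 = 20.20 K.
The reversible limit is COP_R = T_C/ΔT = 13.64, so W_min = Q_C/COP = Q_C·ΔT/T_C.
W_min = 21.80 × 20.20/275.50 = 1.598 kWh.

1.60 kWh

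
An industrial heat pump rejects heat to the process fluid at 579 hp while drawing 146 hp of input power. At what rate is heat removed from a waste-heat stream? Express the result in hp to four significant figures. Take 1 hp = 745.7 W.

433.0 hp

For a cyclic device the first law requires Q̇_H = Q̇_C + Ẇ.
Q̇_C = Q̇_H − Ẇ = 433.0 hp.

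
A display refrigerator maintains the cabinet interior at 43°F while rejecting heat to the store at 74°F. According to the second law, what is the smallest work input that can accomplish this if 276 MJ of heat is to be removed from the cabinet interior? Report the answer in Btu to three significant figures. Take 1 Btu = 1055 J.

16100 Btu

In absolute terms T_C = 279.26 K and T_H = 296.48 K, so ΔT = 17.22 K.
The reversible limit is COP_R = T_C/ΔT = 16.22, so W_min = Q_C/COP = Q_C·ΔT/T_C.
W_min = 276.0 × 17.22/279.26 = 17.02 MJ = 16130 Btu.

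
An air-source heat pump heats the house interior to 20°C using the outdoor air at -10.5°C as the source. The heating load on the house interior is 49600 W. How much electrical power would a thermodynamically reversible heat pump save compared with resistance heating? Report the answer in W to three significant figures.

44400 W

In absolute terms T_C = 262.65 K and T_H = 293.15 K, so ΔT = 30.50 K.
COP_Carnot = T_H/ΔT = 293.15/30.50 = 9.611.
Resistance heating needs Ẇ_res = Q̇_H = 49600 W; the reversible heat pump needs only Ẇ_hp = Q̇_H/COP = 5160 W.
Saving = 49600 − 5160 = 44440 W.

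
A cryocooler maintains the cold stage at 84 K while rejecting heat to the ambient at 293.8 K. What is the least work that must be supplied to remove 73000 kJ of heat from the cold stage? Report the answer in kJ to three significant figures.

The reservoir spacing is ΔT = 293.8 − 84 = 209.8 K.
The reversible limit is COP_R = T_C/ΔT = 0.4004, so W_min = Q_C/COP = Q_C·ΔT/T_C.
W_min = 73000 × 209.8/84.00 = 182300 kJ.

182000 kJ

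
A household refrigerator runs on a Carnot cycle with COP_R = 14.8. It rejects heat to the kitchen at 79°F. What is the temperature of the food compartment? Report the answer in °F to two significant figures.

45 °F

For a Carnot refrigerator COP_R = T_C/(T_H − T_C), so T_C = COP·T_H/(1 + COP).
With T_H = 299.26 K, T_C = 14.8 × 299.26/15.80 = 280.32 K.
Converting, 280.32 K = 44.91°F.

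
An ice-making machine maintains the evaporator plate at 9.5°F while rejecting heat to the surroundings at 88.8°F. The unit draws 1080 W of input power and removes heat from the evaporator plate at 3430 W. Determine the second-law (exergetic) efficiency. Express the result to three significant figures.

0.537

COP_actual = Q̇_C/Ẇ = 3430/1080 = 3.176.
In absolute terms T_C = 260.65 K and T_H = 304.71 K, so ΔT = 44.06 K.
COP_Carnot = T_C/ΔT = 260.65/44.06 = 5.916.
η_II = COP_actual/COP_Carnot = 3.176/5.916 = 0.5368.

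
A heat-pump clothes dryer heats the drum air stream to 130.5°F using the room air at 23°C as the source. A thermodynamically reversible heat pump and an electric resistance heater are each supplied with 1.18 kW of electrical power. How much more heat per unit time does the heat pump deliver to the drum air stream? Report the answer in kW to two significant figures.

In absolute terms T_C = 296.15 K and T_H = 327.87 K, so ΔT = 31.72 K.
COP_Carnot = T_H/ΔT = 327.87/31.72 = 10.34.
The heat pump delivers Q̇_H = COP × Ẇ = 12.20 kW; the resistance heater delivers Ẇ = 1.180 kW.
Extra = (COP − 1)·Ẇ = 11.02 kW.

11 kW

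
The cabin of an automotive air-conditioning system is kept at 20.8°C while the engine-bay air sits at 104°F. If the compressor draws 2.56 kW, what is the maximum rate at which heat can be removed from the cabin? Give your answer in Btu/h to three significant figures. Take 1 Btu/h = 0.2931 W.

In absolute terms T_C = 293.95 K and T_H = 313.15 K, so ΔT = 19.20 K.
COP_Carnot = T_C/ΔT = 293.95/19.20 = 15.31.
Q̇_max = COP_Carnot × Ẇ = 15.31 × 2.560 kW = 39.19 kW = 133700 Btu/h.

134000 Btu/h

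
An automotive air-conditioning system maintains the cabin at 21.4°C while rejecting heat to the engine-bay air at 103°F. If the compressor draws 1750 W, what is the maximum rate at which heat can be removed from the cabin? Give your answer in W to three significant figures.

In absolute terms T_C = 294.55 K and T_H = 312.59 K, so ΔT = 18.04 K.
COP_Carnot = T_C/ΔT = 294.55/18.04 = 16.32.
Q̇_max = COP_Carnot × Ẇ = 16.32 × 1750 W = 28570 W.

28600 W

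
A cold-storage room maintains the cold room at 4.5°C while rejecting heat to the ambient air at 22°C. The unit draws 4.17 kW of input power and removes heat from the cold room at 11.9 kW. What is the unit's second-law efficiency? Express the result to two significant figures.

COP_actual = Q̇_C/Ẇ = 11.90/4.170 = 2.854.
In absolute terms T_C = 277.65 K and T_H = 295.15 K, so ΔT = 17.50 K.
COP_Carnot = T_C/ΔT = 277.65/17.50 = 15.87.
η_II = COP_actual/COP_Carnot = 2.854/15.87 = 0.1799.

0.18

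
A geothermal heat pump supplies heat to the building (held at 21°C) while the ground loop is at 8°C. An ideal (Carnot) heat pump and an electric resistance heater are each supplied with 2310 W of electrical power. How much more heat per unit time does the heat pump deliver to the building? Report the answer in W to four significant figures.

49960 W

In absolute terms T_C = 281.15 K and T_H = 294.15 K, so ΔT = 13.00 K.
COP_Carnot = T_H/ΔT = 294.15/13.00 = 22.63.
The heat pump delivers Q̇_H = COP × Ẇ = 52270 W; the resistance heater delivers Ẇ = 2310 W.
Extra = (COP − 1)·Ẇ = 49960 W.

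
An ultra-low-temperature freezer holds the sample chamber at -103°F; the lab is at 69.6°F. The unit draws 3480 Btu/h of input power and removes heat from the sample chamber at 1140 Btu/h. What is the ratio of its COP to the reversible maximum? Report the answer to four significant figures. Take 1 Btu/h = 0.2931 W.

0.1585

COP_actual = Q̇_C/Ẇ = 1140/3480 = 0.3276.
In absolute terms T_C = 198.15 K and T_H = 294.04 K, so ΔT = 95.89 K.
COP_Carnot = T_C/ΔT = 198.15/95.89 = 2.066.
η_II = COP_actual/COP_Carnot = 0.3276/2.066 = 0.1585.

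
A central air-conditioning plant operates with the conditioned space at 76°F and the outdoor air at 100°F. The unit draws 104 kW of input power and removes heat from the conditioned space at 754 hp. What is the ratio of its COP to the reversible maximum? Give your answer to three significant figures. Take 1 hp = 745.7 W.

Converting, Q̇_C = 754.0 hp = 562.3 kW, so COP_actual = Q̇_C/Ẇ = 562.3/104.0 = 5.406.
In absolute terms T_C = 297.59 K and T_H = 310.93 K, so ΔT = 13.33 K.
COP_Carnot = T_C/ΔT = 297.59/13.33 = 22.32.
η_II = COP_actual/COP_Carnot = 5.406/22.32 = 0.2422.

0.242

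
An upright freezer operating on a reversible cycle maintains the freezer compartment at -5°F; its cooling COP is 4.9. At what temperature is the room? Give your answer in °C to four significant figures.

30.99 °C

COP_R = T_C/(T_H − T_C) gives T_H − T_C = T_C/COP.
With T_C = 252.59 K, T_H = 252.59 × (1 + 1/4.9) = 304.14 K.
Converting, 304.14 K = 30.99°C.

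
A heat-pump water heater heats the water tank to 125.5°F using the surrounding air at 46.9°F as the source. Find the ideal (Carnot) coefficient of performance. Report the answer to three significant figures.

In absolute terms T_C = 281.43 K and T_H = 325.09 K, so ΔT = 43.67 K.
For a reversible cycle, COP_Carnot = T_H/ΔT = 325.09/43.67 = 7.445.

7.44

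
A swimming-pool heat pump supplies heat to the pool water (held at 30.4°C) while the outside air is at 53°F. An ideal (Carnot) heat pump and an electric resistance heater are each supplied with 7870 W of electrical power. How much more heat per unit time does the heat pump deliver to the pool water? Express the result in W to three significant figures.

120000 W

In absolute terms T_C = 284.82 K and T_H = 303.55 K, so ΔT = 18.73 K.
COP_Carnot = T_H/ΔT = 303.55/18.73 = 16.20.
The heat pump delivers Q̇_H = COP × Ẇ = 127500 W; the resistance heater delivers Ẇ = 7870 W.
Extra = (COP − 1)·Ẇ = 119700 W.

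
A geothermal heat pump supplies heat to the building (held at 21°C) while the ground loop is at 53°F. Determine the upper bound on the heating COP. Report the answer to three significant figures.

In absolute terms T_C = 284.82 K and T_H = 294.15 K, so ΔT = 9.333 K.
For a reversible cycle, COP_Carnot = T_H/ΔT = 294.15/9.333 = 31.52.

31.5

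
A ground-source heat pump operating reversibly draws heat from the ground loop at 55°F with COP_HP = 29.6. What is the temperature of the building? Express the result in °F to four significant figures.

COP_HP = T_H/(T_H − T_C) rearranges to T_H = COP·T_C/(COP − 1).
With T_C = 285.93 K, T_H = 29.6 × 285.93/28.60 = 295.93 K.
Converting, 295.93 K = 73.00°F.

73.00 °F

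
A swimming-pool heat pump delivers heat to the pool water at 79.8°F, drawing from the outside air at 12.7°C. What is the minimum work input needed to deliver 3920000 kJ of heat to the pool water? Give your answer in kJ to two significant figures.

180000 kJ

In absolute terms T_C = 285.85 K and T_H = 299.71 K, so ΔT = 13.86 K.
The reversible limit is COP_HP = T_H/ΔT = 21.63, so W_min = Q_H/COP = Q_H·ΔT/T_H.
W_min = 3920000 × 13.86/299.71 = 181200 kJ.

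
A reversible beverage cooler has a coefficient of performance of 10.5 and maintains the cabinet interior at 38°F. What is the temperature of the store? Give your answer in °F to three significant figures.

COP_R = T_C/(T_H − T_C) gives T_H − T_C = T_C/COP.
With T_C = 276.48 K, T_H = 276.48 × (1 + 1/10.5) = 302.82 K.
Converting, 302.82 K = 85.40°F.

85.4 °F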